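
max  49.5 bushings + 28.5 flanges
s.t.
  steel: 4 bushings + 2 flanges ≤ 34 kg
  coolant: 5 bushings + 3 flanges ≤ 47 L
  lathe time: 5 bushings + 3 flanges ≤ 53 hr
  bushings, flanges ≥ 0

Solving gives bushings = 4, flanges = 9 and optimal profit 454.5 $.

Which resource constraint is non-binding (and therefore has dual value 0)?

lathe time

steel: 34/34 (binding)
coolant: 47/47 (binding)
lathe time: 47/53 (slack 6)
By complementary slackness, a constraint with positive slack has shadow price 0 → lathe time.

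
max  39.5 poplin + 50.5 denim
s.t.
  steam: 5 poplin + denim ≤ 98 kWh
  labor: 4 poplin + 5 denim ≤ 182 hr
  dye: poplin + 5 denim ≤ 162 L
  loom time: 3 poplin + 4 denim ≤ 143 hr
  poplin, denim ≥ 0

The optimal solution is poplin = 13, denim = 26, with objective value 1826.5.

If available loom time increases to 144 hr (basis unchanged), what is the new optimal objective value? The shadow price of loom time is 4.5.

Δb = 1, so new z* = 1826.5 + (4.5)·(1) = 1826.5 + 4.5 = 1831.

1831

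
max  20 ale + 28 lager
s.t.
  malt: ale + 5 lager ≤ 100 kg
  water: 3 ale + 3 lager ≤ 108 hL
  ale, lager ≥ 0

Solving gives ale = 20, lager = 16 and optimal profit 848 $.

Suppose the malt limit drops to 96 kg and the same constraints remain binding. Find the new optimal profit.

Check each constraint at x*: malt 100/100 (tight); water 108/108 (tight).
From A_Bᵀ y = c: 1·y_malt + 3·y_water = 20; 5·y_malt + 3·y_water = 28.
Solving: y_malt = 2, y_water = 6.
Δz = y_malt·Δb = 2 × (-4) = -8, so new z* = 848 − 8 = 840.

840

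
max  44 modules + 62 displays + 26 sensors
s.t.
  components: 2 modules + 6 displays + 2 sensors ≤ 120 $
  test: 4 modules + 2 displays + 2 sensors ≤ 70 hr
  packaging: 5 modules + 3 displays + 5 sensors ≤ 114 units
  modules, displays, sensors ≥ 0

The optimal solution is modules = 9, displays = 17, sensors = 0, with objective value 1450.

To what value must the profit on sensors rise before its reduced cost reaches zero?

30

Binding: components and test. Non-binding: packaging (18 unused).
Slack constraints have shadow price 0 (complementary slackness).
From A_Bᵀ y = c: 2·y_components + 4·y_test = 44; 6·y_components + 2·y_test = 62.
→ y_components = 8 and y_test = 7.
sensors enters the basis when its profit ≥ yᵀa₃ = 8·2 + 7·2 = 30.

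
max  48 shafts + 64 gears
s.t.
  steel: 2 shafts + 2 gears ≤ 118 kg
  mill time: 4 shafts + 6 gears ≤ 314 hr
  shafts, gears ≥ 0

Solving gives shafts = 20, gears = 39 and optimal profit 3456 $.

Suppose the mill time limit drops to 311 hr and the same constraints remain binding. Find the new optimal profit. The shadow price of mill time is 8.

Δb = -3, so new z* = 3456 + (8)·(-3) = 3456 − 24 = 3432.

3432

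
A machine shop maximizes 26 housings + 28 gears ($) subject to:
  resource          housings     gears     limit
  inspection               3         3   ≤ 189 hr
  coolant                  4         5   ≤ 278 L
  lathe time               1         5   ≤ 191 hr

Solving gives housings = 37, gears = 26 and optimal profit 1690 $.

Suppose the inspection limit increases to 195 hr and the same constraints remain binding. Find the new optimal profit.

Binding: inspection and coolant. Non-binding: lathe time (24 unused).
By complementary slackness, y = 0 for the non-binding constraint.
From A_Bᵀ y = c: 3·y_inspection + 4·y_coolant = 26; 3·y_inspection + 5·y_coolant = 28.
→ y_inspection = 6 and y_coolant = 2.
Δz = y_inspection·Δb = 6 × (6) = 36, so new z* = 1690 + 36 = 1726.

1726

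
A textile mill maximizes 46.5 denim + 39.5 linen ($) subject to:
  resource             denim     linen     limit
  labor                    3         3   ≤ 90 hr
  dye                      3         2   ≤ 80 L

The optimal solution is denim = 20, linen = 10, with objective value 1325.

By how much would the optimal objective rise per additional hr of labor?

8.5

At the optimum: labor uses 90 of 90 (binding); dye uses 80 of 80 (binding).
Dual feasibility on the basic columns requires 3·y_labor + 3·y_dye = 46.5, 3·y_labor + 2·y_dye = 39.5.
This yields shadow prices y_labor = 8.5, y_dye = 7.
Shadow price of labor = 8.5.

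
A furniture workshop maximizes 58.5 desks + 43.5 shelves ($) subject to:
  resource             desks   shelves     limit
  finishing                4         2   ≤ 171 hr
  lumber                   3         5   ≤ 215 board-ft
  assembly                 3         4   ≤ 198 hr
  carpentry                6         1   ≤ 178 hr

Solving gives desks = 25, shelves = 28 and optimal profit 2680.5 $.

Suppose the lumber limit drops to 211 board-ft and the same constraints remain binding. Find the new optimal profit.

2650.5

At the optimum: finishing uses 156 of 171 (slack = 15); lumber uses 215 of 215 (binding); assembly uses 187 of 198 (slack = 11); carpentry uses 178 of 178 (binding).
By complementary slackness, y = 0 for the non-binding constraints.
From A_Bᵀ y = c: 3·y_lumber + 6·y_carpentry = 58.5; 5·y_lumber + 1·y_carpentry = 43.5.
This yields shadow prices y_lumber = 7.5, y_carpentry = 6.
Δz = y_lumber·Δb = 7.5 × (-4) = -30, so new z* = 2680.5 − 30 = 2650.5.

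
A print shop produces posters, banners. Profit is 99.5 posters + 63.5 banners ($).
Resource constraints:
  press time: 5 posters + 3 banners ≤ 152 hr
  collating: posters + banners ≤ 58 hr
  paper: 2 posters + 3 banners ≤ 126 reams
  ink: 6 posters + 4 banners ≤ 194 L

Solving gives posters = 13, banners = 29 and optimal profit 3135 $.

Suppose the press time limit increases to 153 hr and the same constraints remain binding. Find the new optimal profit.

Binding: press time and ink. Non-binding: collating (16 unused), paper (13 unused).
Since collating, paper are not tight, their duals are 0.
From A_Bᵀ y = c: 5·y_press time + 6·y_ink = 99.5; 3·y_press time + 4·y_ink = 63.5.
→ y_press time = 8.5 and y_ink = 9.5.
Δz = y_press time·Δb = 8.5 × (1) = 8.5, so new z* = 3135 + 8.5 = 3143.5.

3143.5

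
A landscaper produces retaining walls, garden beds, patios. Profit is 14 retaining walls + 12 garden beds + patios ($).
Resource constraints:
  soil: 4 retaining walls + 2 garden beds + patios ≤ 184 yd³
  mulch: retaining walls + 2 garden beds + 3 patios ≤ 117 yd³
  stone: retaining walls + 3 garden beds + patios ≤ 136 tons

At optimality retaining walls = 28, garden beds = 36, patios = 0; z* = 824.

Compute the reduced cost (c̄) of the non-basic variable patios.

Binding: soil and stone. Non-binding: mulch (17 unused).
Slack constraints have shadow price 0 (complementary slackness).
Dual feasibility on the basic columns requires 4·y_soil + 1·y_stone = 14, 2·y_soil + 3·y_stone = 12.
→ y_soil = 3 and y_stone = 2.
Reduced cost of patios: c₃ − yᵀa₃ = 1 − (3·1 + 2·1) = 1 − 5 = -4.

-4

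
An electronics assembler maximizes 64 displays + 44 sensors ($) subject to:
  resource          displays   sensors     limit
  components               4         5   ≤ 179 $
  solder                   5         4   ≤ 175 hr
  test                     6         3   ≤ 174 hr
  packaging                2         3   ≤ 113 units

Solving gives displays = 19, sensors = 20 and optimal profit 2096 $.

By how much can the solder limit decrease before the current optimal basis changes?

30

Binding constraints: solder, test. The basis is B = [[5,4],[6,3]] with det -9.
Per unit decrease in solder, x* moves by d = (0.3333, -0.6667).
The basis stays optimal until sensors reaches 0; allowable decrease = 30 hr.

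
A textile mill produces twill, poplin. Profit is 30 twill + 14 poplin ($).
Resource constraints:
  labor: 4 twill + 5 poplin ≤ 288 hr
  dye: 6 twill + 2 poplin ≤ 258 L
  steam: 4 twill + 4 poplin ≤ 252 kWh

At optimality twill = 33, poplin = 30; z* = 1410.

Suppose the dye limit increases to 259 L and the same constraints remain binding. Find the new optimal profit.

1414

Binding: dye and steam. Non-binding: labor (6 unused).
By complementary slackness, y = 0 for the non-binding constraint.
Dual feasibility on the basic columns requires 6·y_dye + 4·y_steam = 30, 2·y_dye + 4·y_steam = 14.
Solving: y_dye = 4, y_steam = 1.5.
Δz = y_dye·Δb = 4 × (1) = 4, so new z* = 1410 + 4 = 1414.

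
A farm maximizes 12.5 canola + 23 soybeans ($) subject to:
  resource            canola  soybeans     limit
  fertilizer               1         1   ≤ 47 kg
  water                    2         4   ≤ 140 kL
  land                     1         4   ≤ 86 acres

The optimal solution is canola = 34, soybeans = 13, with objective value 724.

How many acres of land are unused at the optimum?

land used = 1·34 + 4·13 = 86; slack = 86 − 86 = 0.

0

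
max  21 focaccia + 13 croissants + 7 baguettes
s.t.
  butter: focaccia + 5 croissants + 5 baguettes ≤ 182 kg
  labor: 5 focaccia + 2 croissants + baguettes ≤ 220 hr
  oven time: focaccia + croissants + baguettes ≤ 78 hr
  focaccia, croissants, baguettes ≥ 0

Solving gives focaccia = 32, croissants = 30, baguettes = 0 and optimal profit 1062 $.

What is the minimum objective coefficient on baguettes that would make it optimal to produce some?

Check each constraint at x*: butter 182/182 (tight); labor 220/220 (tight); oven time 62/78 (slack 16).
Slack constraints have shadow price 0 (complementary slackness).
Dual feasibility on the basic columns requires 1·y_butter + 5·y_labor = 21, 5·y_butter + 2·y_labor = 13.
→ y_butter = 1 and y_labor = 4.
baguettes enters the basis when its profit ≥ yᵀa₃ = 1·5 + 4·1 = 9.

9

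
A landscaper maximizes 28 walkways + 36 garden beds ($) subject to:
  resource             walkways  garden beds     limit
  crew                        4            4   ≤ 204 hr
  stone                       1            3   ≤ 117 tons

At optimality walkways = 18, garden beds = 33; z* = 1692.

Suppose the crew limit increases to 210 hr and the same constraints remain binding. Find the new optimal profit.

Both crew and stone are binding at x*.
From A_Bᵀ y = c: 4·y_crew + 1·y_stone = 28; 4·y_crew + 3·y_stone = 36.
→ y_crew = 6 and y_stone = 4.
Δz = y_crew·Δb = 6 × (6) = 36, so new z* = 1692 + 36 = 1728.

1728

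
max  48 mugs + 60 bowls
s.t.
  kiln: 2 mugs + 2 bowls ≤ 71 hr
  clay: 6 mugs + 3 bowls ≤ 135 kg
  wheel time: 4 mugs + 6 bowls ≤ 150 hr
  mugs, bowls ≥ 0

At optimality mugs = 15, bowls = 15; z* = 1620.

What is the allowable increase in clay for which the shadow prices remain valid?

66

Binding constraints: clay, wheel time. The basis is B = [[6,3],[4,6]] with det 24.
Per unit increase in clay, x* moves by d = (0.25, -0.1667).
The basis stays optimal until kiln becomes binding; allowable increase = 66 kg.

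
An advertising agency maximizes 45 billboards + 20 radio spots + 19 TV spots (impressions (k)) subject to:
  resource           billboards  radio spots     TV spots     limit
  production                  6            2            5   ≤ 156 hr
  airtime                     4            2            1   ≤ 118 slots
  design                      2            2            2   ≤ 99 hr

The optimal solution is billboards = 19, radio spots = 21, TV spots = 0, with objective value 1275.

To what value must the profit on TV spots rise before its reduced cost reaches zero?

20

Binding: production and airtime. Non-binding: design (19 unused).
Slack constraints have shadow price 0 (complementary slackness).
From A_Bᵀ y = c: 6·y_production + 4·y_airtime = 45; 2·y_production + 2·y_airtime = 20.
Solving: y_production = 2.5, y_airtime = 7.5.
TV spots enters the basis when its profit ≥ yᵀa₃ = 2.5·5 + 7.5·1 = 20.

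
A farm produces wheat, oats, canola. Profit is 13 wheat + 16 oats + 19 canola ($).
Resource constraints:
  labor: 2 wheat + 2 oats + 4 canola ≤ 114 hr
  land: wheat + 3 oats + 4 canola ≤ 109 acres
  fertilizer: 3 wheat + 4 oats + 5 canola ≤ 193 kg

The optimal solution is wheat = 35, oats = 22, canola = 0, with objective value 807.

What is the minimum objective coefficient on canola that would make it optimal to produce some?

23

Binding: labor and fertilizer. Non-binding: land (8 unused).
Since land is not tight, its dual is 0.
The binding rows give the dual system: 2·y_labor + 3·y_fertilizer = 13 and 2·y_labor + 4·y_fertilizer = 16.
This yields shadow prices y_labor = 2, y_fertilizer = 3.
canola enters the basis when its profit ≥ yᵀa₃ = 2·4 + 3·5 = 23.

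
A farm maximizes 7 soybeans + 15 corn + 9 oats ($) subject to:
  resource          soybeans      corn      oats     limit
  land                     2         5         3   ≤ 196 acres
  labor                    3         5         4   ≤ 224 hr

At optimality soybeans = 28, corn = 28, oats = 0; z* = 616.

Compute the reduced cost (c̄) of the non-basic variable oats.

Check each constraint at x*: land 196/196 (tight); labor 224/224 (tight).
Dual feasibility on the basic columns requires 2·y_land + 3·y_labor = 7, 5·y_land + 5·y_labor = 15.
→ y_land = 2 and y_labor = 1.
Reduced cost of oats: c₃ − yᵀa₃ = 9 − (2·3 + 1·4) = 9 − 10 = -1.

-1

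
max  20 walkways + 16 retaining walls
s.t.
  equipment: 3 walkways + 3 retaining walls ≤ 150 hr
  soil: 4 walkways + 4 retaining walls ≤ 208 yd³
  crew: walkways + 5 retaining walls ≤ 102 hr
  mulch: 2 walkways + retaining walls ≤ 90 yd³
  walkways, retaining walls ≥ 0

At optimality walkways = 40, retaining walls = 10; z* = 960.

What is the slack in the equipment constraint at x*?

equipment used = 3·40 + 3·10 = 150; slack = 150 − 150 = 0.

0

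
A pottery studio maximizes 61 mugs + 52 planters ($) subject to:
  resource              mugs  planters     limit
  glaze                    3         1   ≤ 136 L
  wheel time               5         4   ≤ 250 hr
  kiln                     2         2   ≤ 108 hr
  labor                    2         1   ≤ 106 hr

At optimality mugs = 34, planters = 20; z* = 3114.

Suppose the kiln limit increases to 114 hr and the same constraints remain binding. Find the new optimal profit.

3162

At the optimum: glaze uses 122 of 136 (slack = 14); wheel time uses 250 of 250 (binding); kiln uses 108 of 108 (binding); labor uses 88 of 106 (slack = 18).
Since glaze, labor are not tight, their duals are 0.
From A_Bᵀ y = c: 5·y_wheel time + 2·y_kiln = 61; 4·y_wheel time + 2·y_kiln = 52.
This yields shadow prices y_wheel time = 9, y_kiln = 8.
Δz = y_kiln·Δb = 8 × (6) = 48, so new z* = 3114 + 48 = 3162.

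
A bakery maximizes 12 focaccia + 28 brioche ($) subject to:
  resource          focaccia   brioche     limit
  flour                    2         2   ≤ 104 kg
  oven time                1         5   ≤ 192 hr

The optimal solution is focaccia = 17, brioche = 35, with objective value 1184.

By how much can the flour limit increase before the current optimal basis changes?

Binding constraints: flour, oven time. The basis is B = [[2,2],[1,5]] with det 8.
Per unit increase in flour, x* moves by d = (0.625, -0.125).
The basis stays optimal until brioche reaches 0; allowable increase = 280 kg.

280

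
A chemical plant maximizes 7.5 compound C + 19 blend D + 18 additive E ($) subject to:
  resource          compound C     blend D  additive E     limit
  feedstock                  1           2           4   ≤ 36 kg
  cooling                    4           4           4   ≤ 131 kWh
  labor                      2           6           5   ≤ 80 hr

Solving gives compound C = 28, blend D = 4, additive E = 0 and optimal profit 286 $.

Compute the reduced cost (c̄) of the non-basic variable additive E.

-6

Binding: feedstock and labor. Non-binding: cooling (3 unused).
By complementary slackness, y = 0 for the non-binding constraint.
Dual feasibility on the basic columns requires 1·y_feedstock + 2·y_labor = 7.5, 2·y_feedstock + 6·y_labor = 19.
→ y_feedstock = 3.5 and y_labor = 2.
Reduced cost of additive E: c₃ − yᵀa₃ = 18 − (3.5·4 + 2·5) = 18 − 24 = -6.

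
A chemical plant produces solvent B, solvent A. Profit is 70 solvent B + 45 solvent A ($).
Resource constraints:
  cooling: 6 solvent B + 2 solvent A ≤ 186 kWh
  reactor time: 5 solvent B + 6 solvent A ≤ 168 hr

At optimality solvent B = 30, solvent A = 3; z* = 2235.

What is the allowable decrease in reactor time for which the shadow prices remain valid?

Binding constraints: cooling, reactor time. The basis is B = [[6,2],[5,6]] with det 26.
Per unit decrease in reactor time, x* moves by d = (0.0769, -0.2308).
The basis stays optimal until solvent A reaches 0; allowable decrease = 13 hr.

13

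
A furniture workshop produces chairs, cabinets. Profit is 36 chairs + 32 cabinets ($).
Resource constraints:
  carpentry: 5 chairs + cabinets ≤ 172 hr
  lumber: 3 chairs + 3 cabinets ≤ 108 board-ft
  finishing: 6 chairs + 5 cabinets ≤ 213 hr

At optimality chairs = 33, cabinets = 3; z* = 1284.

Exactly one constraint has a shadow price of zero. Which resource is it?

carpentry: 168/172 (slack 4)
lumber: 108/108 (binding)
finishing: 213/213 (binding)
By complementary slackness, a constraint with positive slack has shadow price 0 → carpentry.

carpentry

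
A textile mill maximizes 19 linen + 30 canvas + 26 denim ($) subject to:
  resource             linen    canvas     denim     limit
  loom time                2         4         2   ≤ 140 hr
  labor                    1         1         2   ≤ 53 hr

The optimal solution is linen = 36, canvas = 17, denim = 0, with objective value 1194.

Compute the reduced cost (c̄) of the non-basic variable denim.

-1

Check each constraint at x*: loom time 140/140 (tight); labor 53/53 (tight).
Dual feasibility on the basic columns requires 2·y_loom time + 1·y_labor = 19, 4·y_loom time + 1·y_labor = 30.
Solving: y_loom time = 5.5, y_labor = 8.
Reduced cost of denim: c₃ − yᵀa₃ = 26 − (5.5·2 + 8·2) = 26 − 27 = -1.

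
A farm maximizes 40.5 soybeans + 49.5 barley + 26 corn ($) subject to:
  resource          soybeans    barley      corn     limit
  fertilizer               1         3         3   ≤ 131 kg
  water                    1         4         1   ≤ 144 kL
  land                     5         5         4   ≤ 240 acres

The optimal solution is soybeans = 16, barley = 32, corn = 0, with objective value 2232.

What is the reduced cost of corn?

-7

Binding: water and land. Non-binding: fertilizer (19 unused).
Slack constraints have shadow price 0 (complementary slackness).
Dual feasibility on the basic columns requires 1·y_water + 5·y_land = 40.5, 4·y_water + 5·y_land = 49.5.
This yields shadow prices y_water = 3, y_land = 7.5.
Reduced cost of corn: c₃ − yᵀa₃ = 26 − (3·1 + 7.5·4) = 26 − 33 = -7.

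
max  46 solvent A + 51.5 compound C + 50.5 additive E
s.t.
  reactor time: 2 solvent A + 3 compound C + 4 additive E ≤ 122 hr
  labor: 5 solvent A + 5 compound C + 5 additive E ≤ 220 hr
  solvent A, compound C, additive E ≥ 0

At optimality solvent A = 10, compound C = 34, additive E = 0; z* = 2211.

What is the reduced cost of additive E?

Both reactor time and labor are binding at x*.
From A_Bᵀ y = c: 2·y_reactor time + 5·y_labor = 46; 3·y_reactor time + 5·y_labor = 51.5.
→ y_reactor time = 5.5 and y_labor = 7.
Reduced cost of additive E: c₃ − yᵀa₃ = 50.5 − (5.5·4 + 7·5) = 50.5 − 57 = -6.5.

-6.5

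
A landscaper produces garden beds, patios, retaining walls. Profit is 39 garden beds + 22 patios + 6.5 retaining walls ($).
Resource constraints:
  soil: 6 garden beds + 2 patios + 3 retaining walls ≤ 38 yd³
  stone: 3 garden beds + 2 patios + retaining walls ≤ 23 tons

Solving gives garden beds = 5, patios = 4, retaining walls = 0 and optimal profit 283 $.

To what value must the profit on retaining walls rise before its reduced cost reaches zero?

At the optimum: soil uses 38 of 38 (binding); stone uses 23 of 23 (binding).
The binding rows give the dual system: 6·y_soil + 3·y_stone = 39 and 2·y_soil + 2·y_stone = 22.
This yields shadow prices y_soil = 2, y_stone = 9.
retaining walls enters the basis when its profit ≥ yᵀa₃ = 2·3 + 9·1 = 15.

15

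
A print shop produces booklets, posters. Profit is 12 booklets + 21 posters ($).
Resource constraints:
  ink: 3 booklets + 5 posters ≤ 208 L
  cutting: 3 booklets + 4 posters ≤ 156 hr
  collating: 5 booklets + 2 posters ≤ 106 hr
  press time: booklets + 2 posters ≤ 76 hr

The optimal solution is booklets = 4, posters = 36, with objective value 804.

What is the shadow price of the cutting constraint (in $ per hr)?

1.5

Check each constraint at x*: ink 192/208 (slack 16); cutting 156/156 (tight); collating 92/106 (slack 14); press time 76/76 (tight).
By complementary slackness, y = 0 for the non-binding constraints.
The binding rows give the dual system: 3·y_cutting + 1·y_press time = 12 and 4·y_cutting + 2·y_press time = 21.
→ y_cutting = 1.5 and y_press time = 7.5.
Shadow price of cutting = 1.5.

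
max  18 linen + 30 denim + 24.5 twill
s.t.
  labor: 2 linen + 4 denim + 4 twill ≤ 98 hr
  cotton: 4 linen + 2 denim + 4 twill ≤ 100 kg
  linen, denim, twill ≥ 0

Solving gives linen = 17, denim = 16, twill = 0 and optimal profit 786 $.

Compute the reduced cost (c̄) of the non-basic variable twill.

-7.5

Both labor and cotton are binding at x*.
Dual feasibility on the basic columns requires 2·y_labor + 4·y_cotton = 18, 4·y_labor + 2·y_cotton = 30.
→ y_labor = 7 and y_cotton = 1.
Reduced cost of twill: c₃ − yᵀa₃ = 24.5 − (7·4 + 1·4) = 24.5 − 32 = -7.5.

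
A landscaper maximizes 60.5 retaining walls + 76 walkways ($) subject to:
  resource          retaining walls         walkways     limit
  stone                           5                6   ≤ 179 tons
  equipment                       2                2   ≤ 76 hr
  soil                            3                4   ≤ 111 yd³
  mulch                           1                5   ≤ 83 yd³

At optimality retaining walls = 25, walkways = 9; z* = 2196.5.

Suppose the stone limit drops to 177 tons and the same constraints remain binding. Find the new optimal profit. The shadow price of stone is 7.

2182.5

Δb = -2, so new z* = 2196.5 + (7)·(-2) = 2196.5 − 14 = 2182.5.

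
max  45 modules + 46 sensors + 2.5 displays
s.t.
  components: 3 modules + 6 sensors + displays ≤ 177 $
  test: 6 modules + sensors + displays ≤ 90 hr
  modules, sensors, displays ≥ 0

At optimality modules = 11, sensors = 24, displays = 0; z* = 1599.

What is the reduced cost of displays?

Check each constraint at x*: components 177/177 (tight); test 90/90 (tight).
Dual feasibility on the basic columns requires 3·y_components + 6·y_test = 45, 6·y_components + 1·y_test = 46.
This yields shadow prices y_components = 7, y_test = 4.
Reduced cost of displays: c₃ − yᵀa₃ = 2.5 − (7·1 + 4·1) = 2.5 − 11 = -8.5.

-8.5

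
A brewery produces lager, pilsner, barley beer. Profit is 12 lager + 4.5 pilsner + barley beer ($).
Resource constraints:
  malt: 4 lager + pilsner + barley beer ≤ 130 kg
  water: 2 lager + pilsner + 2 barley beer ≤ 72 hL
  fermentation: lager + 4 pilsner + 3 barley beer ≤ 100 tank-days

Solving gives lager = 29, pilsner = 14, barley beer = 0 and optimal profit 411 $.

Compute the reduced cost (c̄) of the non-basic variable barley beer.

-6.5

Check each constraint at x*: malt 130/130 (tight); water 72/72 (tight); fermentation 85/100 (slack 15).
By complementary slackness, y = 0 for the non-binding constraint.
Dual feasibility on the basic columns requires 4·y_malt + 2·y_water = 12, 1·y_malt + 1·y_water = 4.5.
Solving: y_malt = 1.5, y_water = 3.
Reduced cost of barley beer: c₃ − yᵀa₃ = 1 − (1.5·1 + 3·2) = 1 − 7.5 = -6.5.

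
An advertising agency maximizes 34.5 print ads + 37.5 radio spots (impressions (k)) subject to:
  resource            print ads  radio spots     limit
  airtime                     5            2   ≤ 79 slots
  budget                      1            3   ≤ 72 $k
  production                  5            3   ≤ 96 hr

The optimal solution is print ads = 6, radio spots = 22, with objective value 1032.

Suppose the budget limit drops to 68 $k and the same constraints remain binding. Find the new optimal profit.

1004

Binding: budget and production. Non-binding: airtime (5 unused).
Since airtime is not tight, its dual is 0.
From A_Bᵀ y = c: 1·y_budget + 5·y_production = 34.5; 3·y_budget + 3·y_production = 37.5.
Solving: y_budget = 7, y_production = 5.5.
Δz = y_budget·Δb = 7 × (-4) = -28, so new z* = 1032 − 28 = 1004.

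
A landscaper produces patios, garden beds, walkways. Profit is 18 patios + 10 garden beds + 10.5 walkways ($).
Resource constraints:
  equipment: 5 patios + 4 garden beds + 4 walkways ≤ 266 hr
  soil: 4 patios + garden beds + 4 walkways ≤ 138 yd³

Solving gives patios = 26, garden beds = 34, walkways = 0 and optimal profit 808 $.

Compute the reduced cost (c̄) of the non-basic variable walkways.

Check each constraint at x*: equipment 266/266 (tight); soil 138/138 (tight).
From A_Bᵀ y = c: 5·y_equipment + 4·y_soil = 18; 4·y_equipment + 1·y_soil = 10.
→ y_equipment = 2 and y_soil = 2.
Reduced cost of walkways: c₃ − yᵀa₃ = 10.5 − (2·4 + 2·4) = 10.5 − 16 = -5.5.

-5.5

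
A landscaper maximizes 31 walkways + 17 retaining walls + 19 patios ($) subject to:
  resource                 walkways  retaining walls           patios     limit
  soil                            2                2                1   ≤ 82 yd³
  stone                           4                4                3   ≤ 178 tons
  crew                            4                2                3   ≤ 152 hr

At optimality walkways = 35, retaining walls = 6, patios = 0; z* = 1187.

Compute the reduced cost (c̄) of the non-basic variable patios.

-3.5

Check each constraint at x*: soil 82/82 (tight); stone 164/178 (slack 14); crew 152/152 (tight).
By complementary slackness, y = 0 for the non-binding constraint.
Dual feasibility on the basic columns requires 2·y_soil + 4·y_crew = 31, 2·y_soil + 2·y_crew = 17.
This yields shadow prices y_soil = 1.5, y_crew = 7.
Reduced cost of patios: c₃ − yᵀa₃ = 19 − (1.5·1 + 7·3) = 19 − 22.5 = -3.5.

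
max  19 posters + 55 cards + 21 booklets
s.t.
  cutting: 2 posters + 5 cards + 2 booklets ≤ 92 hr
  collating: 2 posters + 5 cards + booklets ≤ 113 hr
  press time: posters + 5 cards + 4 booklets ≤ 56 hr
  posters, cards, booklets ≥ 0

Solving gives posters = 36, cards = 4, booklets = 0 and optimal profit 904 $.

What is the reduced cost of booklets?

Check each constraint at x*: cutting 92/92 (tight); collating 92/113 (slack 21); press time 56/56 (tight).
By complementary slackness, y = 0 for the non-binding constraint.
Dual feasibility on the basic columns requires 2·y_cutting + 1·y_press time = 19, 5·y_cutting + 5·y_press time = 55.
→ y_cutting = 8 and y_press time = 3.
Reduced cost of booklets: c₃ − yᵀa₃ = 21 − (8·2 + 3·4) = 21 − 28 = -7.

-7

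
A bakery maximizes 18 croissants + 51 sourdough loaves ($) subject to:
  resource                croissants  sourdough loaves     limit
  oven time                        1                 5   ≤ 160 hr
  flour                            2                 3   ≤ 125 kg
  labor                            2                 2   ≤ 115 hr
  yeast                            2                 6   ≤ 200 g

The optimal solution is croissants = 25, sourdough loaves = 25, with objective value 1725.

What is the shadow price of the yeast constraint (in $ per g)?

8

At the optimum: oven time uses 150 of 160 (slack = 10); flour uses 125 of 125 (binding); labor uses 100 of 115 (slack = 15); yeast uses 200 of 200 (binding).
Slack constraints have shadow price 0 (complementary slackness).
Dual feasibility on the basic columns requires 2·y_flour + 2·y_yeast = 18, 3·y_flour + 6·y_yeast = 51.
→ y_flour = 1 and y_yeast = 8.
Shadow price of yeast = 8.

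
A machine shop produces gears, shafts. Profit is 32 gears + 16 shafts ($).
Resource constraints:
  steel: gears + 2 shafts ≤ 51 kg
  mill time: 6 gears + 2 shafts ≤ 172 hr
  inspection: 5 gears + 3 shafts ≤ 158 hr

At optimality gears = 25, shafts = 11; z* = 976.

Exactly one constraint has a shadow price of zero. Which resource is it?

steel: 47/51 (slack 4)
mill time: 172/172 (binding)
inspection: 158/158 (binding)
By complementary slackness, a constraint with positive slack has shadow price 0 → steel.

steel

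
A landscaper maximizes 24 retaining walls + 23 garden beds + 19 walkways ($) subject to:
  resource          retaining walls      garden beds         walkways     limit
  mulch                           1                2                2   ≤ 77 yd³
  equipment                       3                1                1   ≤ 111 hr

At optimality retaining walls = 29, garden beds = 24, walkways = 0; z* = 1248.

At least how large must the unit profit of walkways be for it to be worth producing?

At the optimum: mulch uses 77 of 77 (binding); equipment uses 111 of 111 (binding).
The binding rows give the dual system: 1·y_mulch + 3·y_equipment = 24 and 2·y_mulch + 1·y_equipment = 23.
Solving: y_mulch = 9, y_equipment = 5.
walkways enters the basis when its profit ≥ yᵀa₃ = 9·2 + 5·1 = 23.

23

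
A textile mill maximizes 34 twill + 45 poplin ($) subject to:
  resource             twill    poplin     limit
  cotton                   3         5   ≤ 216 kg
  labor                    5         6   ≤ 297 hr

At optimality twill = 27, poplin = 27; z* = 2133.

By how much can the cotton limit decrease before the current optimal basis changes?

Binding constraints: cotton, labor. The basis is B = [[3,5],[5,6]] with det -7.
Per unit decrease in cotton, x* moves by d = (0.8571, -0.7143).
The basis stays optimal until poplin reaches 0; allowable decrease = 37.8 kg.

37.8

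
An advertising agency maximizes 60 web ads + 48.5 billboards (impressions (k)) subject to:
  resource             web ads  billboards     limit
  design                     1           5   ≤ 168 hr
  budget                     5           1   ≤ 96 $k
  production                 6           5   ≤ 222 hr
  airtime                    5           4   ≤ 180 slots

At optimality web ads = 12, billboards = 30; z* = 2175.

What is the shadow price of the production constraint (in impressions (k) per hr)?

2.5

At the optimum: design uses 162 of 168 (slack = 6); budget uses 90 of 96 (slack = 6); production uses 222 of 222 (binding); airtime uses 180 of 180 (binding).
Since design, budget are not tight, their duals are 0.
The binding rows give the dual system: 6·y_production + 5·y_airtime = 60 and 5·y_production + 4·y_airtime = 48.5.
→ y_production = 2.5 and y_airtime = 9.
Shadow price of production = 2.5.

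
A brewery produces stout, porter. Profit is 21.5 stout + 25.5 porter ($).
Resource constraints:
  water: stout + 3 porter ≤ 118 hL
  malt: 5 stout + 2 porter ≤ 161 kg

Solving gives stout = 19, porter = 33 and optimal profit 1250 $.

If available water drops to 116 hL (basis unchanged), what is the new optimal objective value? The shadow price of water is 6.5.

1237

Δb = -2, so new z* = 1250 + (6.5)·(-2) = 1250 − 13 = 1237.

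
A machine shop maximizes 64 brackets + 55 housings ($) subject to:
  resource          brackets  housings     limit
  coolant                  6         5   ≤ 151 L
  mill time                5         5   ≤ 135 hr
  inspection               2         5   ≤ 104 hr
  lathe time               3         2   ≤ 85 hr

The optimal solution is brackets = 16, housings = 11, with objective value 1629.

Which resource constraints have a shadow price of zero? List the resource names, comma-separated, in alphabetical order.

inspection, lathe time

coolant: 151/151 (binding)
mill time: 135/135 (binding)
inspection: 87/104 (slack 17)
lathe time: 70/85 (slack 15)
By complementary slackness, a constraint with positive slack has shadow price 0 → inspection, lathe time.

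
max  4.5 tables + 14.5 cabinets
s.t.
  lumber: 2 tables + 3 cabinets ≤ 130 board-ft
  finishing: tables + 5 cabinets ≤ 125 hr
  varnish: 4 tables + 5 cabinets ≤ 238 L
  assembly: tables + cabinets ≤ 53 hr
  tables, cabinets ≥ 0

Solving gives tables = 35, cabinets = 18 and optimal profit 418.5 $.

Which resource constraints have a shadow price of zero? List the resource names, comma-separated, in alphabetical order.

lumber, varnish

lumber: 124/130 (slack 6)
finishing: 125/125 (binding)
varnish: 230/238 (slack 8)
assembly: 53/53 (binding)
By complementary slackness, a constraint with positive slack has shadow price 0 → lumber, varnish.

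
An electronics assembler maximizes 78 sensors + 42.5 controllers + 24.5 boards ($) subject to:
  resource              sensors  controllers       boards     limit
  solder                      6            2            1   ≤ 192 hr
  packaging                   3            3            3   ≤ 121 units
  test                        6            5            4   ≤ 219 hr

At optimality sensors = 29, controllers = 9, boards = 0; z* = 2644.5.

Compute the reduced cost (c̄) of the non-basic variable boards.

Check each constraint at x*: solder 192/192 (tight); packaging 114/121 (slack 7); test 219/219 (tight).
By complementary slackness, y = 0 for the non-binding constraint.
Dual feasibility on the basic columns requires 6·y_solder + 6·y_test = 78, 2·y_solder + 5·y_test = 42.5.
→ y_solder = 7.5 and y_test = 5.5.
Reduced cost of boards: c₃ − yᵀa₃ = 24.5 − (7.5·1 + 5.5·4) = 24.5 − 29.5 = -5.

-5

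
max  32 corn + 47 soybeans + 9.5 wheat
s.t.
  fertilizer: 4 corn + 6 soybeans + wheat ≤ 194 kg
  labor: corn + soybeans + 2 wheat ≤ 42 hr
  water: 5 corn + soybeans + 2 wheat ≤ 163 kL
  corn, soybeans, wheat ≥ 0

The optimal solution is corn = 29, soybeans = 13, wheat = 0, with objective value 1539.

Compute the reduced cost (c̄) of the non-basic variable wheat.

Binding: fertilizer and labor. Non-binding: water (5 unused).
Since water is not tight, its dual is 0.
Dual feasibility on the basic columns requires 4·y_fertilizer + 1·y_labor = 32, 6·y_fertilizer + 1·y_labor = 47.
Solving: y_fertilizer = 7.5, y_labor = 2.
Reduced cost of wheat: c₃ − yᵀa₃ = 9.5 − (7.5·1 + 2·2) = 9.5 − 11.5 = -2.

-2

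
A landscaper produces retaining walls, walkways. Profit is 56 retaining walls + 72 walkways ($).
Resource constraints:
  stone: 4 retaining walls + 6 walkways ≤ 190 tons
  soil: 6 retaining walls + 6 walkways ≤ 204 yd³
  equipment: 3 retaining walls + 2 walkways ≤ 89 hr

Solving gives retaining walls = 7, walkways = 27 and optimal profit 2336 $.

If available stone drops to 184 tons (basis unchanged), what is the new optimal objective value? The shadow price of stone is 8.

Δb = -6, so new z* = 2336 + (8)·(-6) = 2336 − 48 = 2288.

2288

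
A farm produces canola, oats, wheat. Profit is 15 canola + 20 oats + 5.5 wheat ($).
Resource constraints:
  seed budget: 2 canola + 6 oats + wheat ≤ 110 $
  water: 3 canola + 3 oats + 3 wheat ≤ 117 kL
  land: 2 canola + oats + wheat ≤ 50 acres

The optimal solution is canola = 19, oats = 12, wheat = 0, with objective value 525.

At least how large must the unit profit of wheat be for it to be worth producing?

7.5

Binding: seed budget and land. Non-binding: water (24 unused).
Slack constraints have shadow price 0 (complementary slackness).
Dual feasibility on the basic columns requires 2·y_seed budget + 2·y_land = 15, 6·y_seed budget + 1·y_land = 20.
→ y_seed budget = 2.5 and y_land = 5.
wheat enters the basis when its profit ≥ yᵀa₃ = 2.5·1 + 5·1 = 7.5.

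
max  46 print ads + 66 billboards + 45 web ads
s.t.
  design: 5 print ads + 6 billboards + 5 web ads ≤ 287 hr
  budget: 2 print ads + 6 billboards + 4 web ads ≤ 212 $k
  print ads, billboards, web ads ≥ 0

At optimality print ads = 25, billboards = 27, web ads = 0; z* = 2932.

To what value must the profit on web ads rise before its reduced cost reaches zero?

52

At the optimum: design uses 287 of 287 (binding); budget uses 212 of 212 (binding).
Dual feasibility on the basic columns requires 5·y_design + 2·y_budget = 46, 6·y_design + 6·y_budget = 66.
Solving: y_design = 8, y_budget = 3.
web ads enters the basis when its profit ≥ yᵀa₃ = 8·5 + 3·4 = 52.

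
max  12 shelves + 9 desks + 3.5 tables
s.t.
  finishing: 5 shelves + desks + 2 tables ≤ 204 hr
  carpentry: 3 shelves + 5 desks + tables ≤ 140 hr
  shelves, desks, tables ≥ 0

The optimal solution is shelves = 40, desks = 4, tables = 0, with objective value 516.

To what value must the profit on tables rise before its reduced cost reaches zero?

Both finishing and carpentry are binding at x*.
The binding rows give the dual system: 5·y_finishing + 3·y_carpentry = 12 and 1·y_finishing + 5·y_carpentry = 9.
→ y_finishing = 1.5 and y_carpentry = 1.5.
tables enters the basis when its profit ≥ yᵀa₃ = 1.5·2 + 1.5·1 = 4.5.

4.5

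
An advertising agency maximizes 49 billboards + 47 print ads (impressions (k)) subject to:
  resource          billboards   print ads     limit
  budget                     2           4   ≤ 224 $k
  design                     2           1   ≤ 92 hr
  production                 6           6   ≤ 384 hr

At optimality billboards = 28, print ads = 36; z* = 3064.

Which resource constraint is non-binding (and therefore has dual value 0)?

budget

budget: 200/224 (slack 24)
design: 92/92 (binding)
production: 384/384 (binding)
By complementary slackness, a constraint with positive slack has shadow price 0 → budget.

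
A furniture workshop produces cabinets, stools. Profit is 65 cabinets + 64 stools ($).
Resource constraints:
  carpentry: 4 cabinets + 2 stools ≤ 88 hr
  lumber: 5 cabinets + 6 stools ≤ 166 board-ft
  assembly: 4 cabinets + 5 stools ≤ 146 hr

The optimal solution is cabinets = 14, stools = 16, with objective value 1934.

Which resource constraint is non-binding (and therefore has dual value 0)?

assembly

carpentry: 88/88 (binding)
lumber: 166/166 (binding)
assembly: 136/146 (slack 10)
By complementary slackness, a constraint with positive slack has shadow price 0 → assembly.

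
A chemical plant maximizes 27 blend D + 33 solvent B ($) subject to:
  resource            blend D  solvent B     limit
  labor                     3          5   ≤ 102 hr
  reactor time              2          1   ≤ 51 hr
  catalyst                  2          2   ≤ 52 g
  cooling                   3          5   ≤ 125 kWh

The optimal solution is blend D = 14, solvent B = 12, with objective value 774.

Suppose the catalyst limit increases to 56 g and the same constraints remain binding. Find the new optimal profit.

810

Binding: labor and catalyst. Non-binding: reactor time (11 unused), cooling (23 unused).
Since reactor time, cooling are not tight, their duals are 0.
From A_Bᵀ y = c: 3·y_labor + 2·y_catalyst = 27; 5·y_labor + 2·y_catalyst = 33.
This yields shadow prices y_labor = 3, y_catalyst = 9.
Δz = y_catalyst·Δb = 9 × (4) = 36, so new z* = 774 + 36 = 810.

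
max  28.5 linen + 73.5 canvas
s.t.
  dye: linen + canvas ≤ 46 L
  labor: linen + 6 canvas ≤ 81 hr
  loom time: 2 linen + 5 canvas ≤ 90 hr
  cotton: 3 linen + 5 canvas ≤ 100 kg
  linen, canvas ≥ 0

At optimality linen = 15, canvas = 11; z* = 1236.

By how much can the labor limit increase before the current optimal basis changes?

Binding constraints: labor, cotton. The basis is B = [[1,6],[3,5]] with det -13.
Per unit increase in labor, x* moves by d = (-0.3846, 0.2308).
The basis stays optimal until loom time becomes binding; allowable increase = 13 hr.

13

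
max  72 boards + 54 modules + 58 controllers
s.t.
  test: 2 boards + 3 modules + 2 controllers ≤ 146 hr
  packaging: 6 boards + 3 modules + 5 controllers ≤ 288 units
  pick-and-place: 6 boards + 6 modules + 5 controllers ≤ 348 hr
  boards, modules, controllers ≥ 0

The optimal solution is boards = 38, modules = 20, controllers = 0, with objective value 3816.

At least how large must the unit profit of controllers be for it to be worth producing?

60

At the optimum: test uses 136 of 146 (slack = 10); packaging uses 288 of 288 (binding); pick-and-place uses 348 of 348 (binding).
By complementary slackness, y = 0 for the non-binding constraint.
Dual feasibility on the basic columns requires 6·y_packaging + 6·y_pick-and-place = 72, 3·y_packaging + 6·y_pick-and-place = 54.
→ y_packaging = 6 and y_pick-and-place = 6.
controllers enters the basis when its profit ≥ yᵀa₃ = 6·5 + 6·5 = 60.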